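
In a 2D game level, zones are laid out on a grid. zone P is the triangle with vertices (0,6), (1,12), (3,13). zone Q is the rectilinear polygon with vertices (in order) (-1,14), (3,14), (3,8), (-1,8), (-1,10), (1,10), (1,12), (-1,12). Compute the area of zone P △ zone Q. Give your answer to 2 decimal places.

|zone P| = 5.5, |zone Q| = 20, |zone P∩zone Q| = 4.6429.
|zone P △ zone Q| = |zone P| + |zone Q| − 2·|zone P∩zone Q| = 5.5 + 20 − 9.2857 = 16.21.

16.21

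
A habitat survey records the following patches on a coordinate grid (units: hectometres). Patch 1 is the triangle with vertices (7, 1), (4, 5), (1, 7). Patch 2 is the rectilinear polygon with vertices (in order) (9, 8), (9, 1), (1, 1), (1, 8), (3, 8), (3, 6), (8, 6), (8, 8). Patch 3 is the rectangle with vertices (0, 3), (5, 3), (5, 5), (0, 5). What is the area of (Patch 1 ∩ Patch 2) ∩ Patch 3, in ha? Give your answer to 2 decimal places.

The region (Patch 1 ∩ Patch 2) ∩ Patch 3 is the polygon with vertices (5,3.667), (5,3), (3,5), (4,5).
By the shoelace formula its area is 1.33.

1.33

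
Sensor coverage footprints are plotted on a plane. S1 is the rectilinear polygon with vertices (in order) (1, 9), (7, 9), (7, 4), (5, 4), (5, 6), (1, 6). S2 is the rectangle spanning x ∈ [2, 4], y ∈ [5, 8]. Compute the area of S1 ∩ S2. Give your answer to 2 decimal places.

The intersection is the polygon with vertices (2,6), (2,8), (4,8), (4,6).
By the shoelace formula its area is 4.00.

4.00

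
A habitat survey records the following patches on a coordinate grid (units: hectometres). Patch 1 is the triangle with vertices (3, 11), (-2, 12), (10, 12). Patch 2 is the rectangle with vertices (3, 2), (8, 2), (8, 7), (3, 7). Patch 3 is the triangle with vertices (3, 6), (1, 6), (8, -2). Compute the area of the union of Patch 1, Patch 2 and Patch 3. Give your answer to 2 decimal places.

35.29

By inclusion–exclusion:
Individual areas: |Patch 1| = 6, |Patch 2| = 25, |Patch 3| = 8.
|Patch 1∩Patch 2| = 0.
|Patch 1∩Patch 3| = 0.
|Patch 2∩Patch 3| = 3.7143.
|Patch 1∩Patch 2∩Patch 3| = 0.
|Patch 1 ∪ Patch 2 ∪ Patch 3| = 39 − 3.7143 + 0 = 35.29.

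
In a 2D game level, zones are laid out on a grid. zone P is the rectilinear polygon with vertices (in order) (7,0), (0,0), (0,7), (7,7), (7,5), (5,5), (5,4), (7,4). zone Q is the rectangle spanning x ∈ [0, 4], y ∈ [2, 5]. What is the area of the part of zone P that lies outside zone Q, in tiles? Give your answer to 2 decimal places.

|zone P| = 47, |zone P∩zone Q| = 12.
|zone P ∖ zone Q| = |zone P| − |zone P∩zone Q| = 47 − 12 = 35.00.

35.00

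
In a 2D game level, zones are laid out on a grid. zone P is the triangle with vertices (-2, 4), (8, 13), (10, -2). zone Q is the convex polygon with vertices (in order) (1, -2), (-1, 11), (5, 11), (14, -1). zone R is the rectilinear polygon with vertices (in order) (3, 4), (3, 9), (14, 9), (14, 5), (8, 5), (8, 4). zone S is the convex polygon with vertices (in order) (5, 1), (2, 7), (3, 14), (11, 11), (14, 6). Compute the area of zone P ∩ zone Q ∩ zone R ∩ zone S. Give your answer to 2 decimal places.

24.46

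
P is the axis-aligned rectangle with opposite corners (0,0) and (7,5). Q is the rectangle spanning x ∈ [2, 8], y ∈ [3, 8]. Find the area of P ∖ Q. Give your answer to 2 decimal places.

25.00

|P∩Q|: x∈[2,7], y∈[3,5] → 5·2 = 10.
|P| = 35.
|P ∖ Q| = |P| − |P∩Q| = 35 − 10 = 25.00.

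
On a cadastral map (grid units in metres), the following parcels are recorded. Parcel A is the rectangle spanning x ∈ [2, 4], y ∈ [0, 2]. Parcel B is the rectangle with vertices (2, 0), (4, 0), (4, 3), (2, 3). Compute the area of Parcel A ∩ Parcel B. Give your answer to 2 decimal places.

4.00

|Parcel A∩Parcel B|: x∈[2,4], y∈[0,2] → 2·2 = 4.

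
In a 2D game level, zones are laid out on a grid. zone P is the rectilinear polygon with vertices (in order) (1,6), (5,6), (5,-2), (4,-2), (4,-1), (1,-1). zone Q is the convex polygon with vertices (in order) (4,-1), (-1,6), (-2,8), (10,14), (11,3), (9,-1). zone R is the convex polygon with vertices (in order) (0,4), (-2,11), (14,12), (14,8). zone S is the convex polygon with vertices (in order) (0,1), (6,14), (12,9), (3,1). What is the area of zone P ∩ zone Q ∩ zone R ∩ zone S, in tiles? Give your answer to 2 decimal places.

The intersection is the polygon with vertices (1.595,4.456), (2.308,6), (5,6), (5,5.429).
By the shoelace formula its area is 3.05.

3.05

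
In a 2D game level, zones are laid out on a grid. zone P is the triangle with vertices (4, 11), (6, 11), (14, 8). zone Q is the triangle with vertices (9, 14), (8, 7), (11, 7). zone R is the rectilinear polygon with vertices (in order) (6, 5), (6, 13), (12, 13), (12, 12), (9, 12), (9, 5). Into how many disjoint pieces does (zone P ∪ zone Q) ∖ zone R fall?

3

(zone P ∪ zone Q) ∖ zone R splits into 3 disjoint pieces (area 0.2143, area 6.9245, area 0.6).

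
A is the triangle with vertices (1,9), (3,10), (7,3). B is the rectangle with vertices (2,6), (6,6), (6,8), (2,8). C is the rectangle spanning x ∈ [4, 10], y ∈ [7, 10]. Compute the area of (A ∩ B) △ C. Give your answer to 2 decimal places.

|A ∩ B| = 3.4286.
|(A ∩ B) ∩ C| = 0.4286.
|(A ∩ B) △ C| = 3.4286 + 18 − 0.8571 = 20.57.

20.57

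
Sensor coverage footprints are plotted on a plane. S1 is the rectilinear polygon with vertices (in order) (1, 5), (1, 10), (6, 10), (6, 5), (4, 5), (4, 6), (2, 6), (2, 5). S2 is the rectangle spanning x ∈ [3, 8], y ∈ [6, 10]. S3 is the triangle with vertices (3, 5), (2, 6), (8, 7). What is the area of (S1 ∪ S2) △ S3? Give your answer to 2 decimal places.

30.10

|S1 ∪ S2| = 31.
|(S1 ∪ S2) ∩ S3| = 2.2.
|(S1 ∪ S2) △ S3| = 31 + 3.5 − 4.4 = 30.10.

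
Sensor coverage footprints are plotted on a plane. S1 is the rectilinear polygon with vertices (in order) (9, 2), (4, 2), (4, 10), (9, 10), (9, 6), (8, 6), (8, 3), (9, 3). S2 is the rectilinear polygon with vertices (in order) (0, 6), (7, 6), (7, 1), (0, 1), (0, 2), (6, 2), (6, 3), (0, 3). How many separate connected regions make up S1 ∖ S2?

S1 ∖ S2 splits into 2 disjoint pieces (area 25, area 2).

2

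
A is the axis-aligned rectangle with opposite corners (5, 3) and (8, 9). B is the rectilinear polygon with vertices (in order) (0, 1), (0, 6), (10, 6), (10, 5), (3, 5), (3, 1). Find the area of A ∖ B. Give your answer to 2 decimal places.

15.00

|A| = 18, |A∩B| = 3.
|A ∖ B| = |A| − |A∩B| = 18 − 3 = 15.00.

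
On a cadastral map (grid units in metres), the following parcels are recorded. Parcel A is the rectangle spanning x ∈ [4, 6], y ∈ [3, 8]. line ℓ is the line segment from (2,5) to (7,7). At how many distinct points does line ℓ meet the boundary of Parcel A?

The segment meets the boundary at (6,6.6), (4,5.8).

2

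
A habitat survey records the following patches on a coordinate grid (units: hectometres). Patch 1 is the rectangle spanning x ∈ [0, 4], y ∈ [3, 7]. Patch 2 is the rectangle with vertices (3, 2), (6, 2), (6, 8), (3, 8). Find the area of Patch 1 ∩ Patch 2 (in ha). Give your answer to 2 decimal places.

4.00

|Patch 1∩Patch 2|: x∈[3,4], y∈[3,7] → 1·4 = 4.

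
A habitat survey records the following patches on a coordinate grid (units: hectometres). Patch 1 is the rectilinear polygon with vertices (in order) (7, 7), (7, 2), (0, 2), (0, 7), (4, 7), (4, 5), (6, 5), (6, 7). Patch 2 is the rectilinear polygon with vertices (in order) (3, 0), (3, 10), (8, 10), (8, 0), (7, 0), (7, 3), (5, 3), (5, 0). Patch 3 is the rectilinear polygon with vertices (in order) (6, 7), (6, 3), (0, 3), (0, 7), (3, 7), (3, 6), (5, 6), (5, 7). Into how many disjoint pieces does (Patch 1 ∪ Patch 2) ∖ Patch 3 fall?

(Patch 1 ∪ Patch 2) ∖ Patch 3 is a single connected region.

1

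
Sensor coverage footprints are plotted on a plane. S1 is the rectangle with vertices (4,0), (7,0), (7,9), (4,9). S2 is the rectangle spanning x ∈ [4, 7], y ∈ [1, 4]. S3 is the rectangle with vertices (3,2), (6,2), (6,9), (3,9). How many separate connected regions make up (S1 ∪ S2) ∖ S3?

1

(S1 ∪ S2) ∖ S3 is a single connected region.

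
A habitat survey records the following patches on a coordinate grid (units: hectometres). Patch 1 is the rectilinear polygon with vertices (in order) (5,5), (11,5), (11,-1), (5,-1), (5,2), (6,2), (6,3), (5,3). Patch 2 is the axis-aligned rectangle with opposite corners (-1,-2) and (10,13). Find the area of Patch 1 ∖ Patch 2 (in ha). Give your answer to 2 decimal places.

6.00

|Patch 1| = 35, |Patch 1∩Patch 2| = 29.
|Patch 1 ∖ Patch 2| = |Patch 1| − |Patch 1∩Patch 2| = 35 − 29 = 6.00.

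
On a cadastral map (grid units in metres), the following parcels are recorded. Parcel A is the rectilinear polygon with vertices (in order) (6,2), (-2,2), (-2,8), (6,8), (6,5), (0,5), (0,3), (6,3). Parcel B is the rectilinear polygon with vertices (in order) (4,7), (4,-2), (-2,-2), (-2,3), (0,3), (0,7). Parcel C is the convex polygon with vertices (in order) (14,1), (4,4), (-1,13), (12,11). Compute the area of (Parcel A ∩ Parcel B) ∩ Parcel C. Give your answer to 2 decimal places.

2.22

The region (Parcel A ∩ Parcel B) ∩ Parcel C is the polygon with vertices (4,7), (4,5), (3.444,5), (2.333,7).
By the shoelace formula its area is 2.22.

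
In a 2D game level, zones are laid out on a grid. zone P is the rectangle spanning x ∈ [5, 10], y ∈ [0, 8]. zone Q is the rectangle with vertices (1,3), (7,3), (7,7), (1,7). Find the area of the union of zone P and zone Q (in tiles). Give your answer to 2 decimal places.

56.00

By inclusion–exclusion:
Individual areas: |zone P| = 40, |zone Q| = 24.
|zone P∩zone Q|: x∈[5,7], y∈[3,7] → 2·4 = 8.
|zone P ∪ zone Q| = 64 − 8 = 56.00.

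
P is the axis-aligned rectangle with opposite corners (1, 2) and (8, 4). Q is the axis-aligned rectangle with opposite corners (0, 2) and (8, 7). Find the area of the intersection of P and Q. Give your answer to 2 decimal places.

|P∩Q|: x∈[1,8], y∈[2,4] → 7·2 = 14.

14.00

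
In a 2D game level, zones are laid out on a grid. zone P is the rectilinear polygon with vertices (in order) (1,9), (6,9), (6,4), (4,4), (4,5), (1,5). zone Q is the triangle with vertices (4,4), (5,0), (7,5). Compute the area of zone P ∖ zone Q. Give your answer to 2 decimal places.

21.33

|zone P| = 22, |zone P∩zone Q| = 0.6667.
|zone P ∖ zone Q| = |zone P| − |zone P∩zone Q| = 22 − 0.6667 = 21.33.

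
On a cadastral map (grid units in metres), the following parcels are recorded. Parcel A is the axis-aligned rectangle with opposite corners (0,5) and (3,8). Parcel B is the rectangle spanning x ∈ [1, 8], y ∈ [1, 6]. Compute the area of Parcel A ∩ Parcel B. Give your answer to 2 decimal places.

2.00

|Parcel A∩Parcel B|: x∈[1,3], y∈[5,6] → 2·1 = 2.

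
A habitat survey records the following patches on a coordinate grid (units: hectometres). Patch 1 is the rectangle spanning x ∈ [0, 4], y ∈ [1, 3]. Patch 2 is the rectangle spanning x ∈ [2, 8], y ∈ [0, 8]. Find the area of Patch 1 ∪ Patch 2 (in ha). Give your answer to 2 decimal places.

By inclusion–exclusion:
Individual areas: |Patch 1| = 8, |Patch 2| = 48.
|Patch 1∩Patch 2|: x∈[2,4], y∈[1,3] → 2·2 = 4.
|Patch 1 ∪ Patch 2| = 56 − 4 = 52.00.

52.00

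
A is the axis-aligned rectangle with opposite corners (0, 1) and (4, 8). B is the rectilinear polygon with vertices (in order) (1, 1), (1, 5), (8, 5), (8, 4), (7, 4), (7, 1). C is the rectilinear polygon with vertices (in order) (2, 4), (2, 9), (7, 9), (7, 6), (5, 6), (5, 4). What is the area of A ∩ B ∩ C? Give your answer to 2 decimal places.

2.00

The intersection is the polygon with vertices (4,5), (4,4), (2,4), (2,5).
By the shoelace formula its area is 2.00.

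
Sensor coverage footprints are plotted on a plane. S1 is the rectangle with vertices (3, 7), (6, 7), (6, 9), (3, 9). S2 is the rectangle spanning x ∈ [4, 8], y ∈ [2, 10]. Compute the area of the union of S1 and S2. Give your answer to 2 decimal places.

By inclusion–exclusion:
Individual areas: |S1| = 6, |S2| = 32.
|S1∩S2|: x∈[4,6], y∈[7,9] → 2·2 = 4.
|S1 ∪ S2| = 38 − 4 = 34.00.

34.00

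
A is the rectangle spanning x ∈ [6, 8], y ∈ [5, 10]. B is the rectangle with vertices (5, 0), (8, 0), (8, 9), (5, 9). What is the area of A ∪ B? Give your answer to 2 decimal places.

By inclusion–exclusion:
Individual areas: |A| = 10, |B| = 27.
|A∩B|: x∈[6,8], y∈[5,9] → 2·4 = 8.
|A ∪ B| = 37 − 8 = 29.00.

29.00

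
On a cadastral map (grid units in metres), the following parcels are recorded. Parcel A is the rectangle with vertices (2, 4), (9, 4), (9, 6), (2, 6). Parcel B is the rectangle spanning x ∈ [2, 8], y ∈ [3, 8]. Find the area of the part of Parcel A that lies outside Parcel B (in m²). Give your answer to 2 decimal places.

|Parcel A∩Parcel B|: x∈[2,8], y∈[4,6] → 6·2 = 12.
|Parcel A| = 14.
|Parcel A ∖ Parcel B| = |Parcel A| − |Parcel A∩Parcel B| = 14 − 12 = 2.00.

2.00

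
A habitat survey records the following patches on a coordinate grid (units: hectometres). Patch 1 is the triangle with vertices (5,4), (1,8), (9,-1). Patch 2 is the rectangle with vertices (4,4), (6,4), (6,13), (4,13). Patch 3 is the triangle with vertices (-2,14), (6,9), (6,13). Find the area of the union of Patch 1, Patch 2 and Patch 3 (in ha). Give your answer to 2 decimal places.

28.92

By inclusion–exclusion:
Individual areas: |Patch 1| = 2, |Patch 2| = 18, |Patch 3| = 16.
|Patch 1∩Patch 2| = 0.3264.
|Patch 1∩Patch 3| = 0.
|Patch 2∩Patch 3| = 6.75.
|Patch 1∩Patch 2∩Patch 3| = 0.
|Patch 1 ∪ Patch 2 ∪ Patch 3| = 36 − 7.0764 + 0 = 28.92.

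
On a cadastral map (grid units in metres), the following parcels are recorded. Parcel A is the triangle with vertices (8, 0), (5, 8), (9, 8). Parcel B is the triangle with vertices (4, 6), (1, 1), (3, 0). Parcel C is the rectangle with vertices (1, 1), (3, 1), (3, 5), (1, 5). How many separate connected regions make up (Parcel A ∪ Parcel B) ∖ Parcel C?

(Parcel A ∪ Parcel B) ∖ Parcel C splits into 2 disjoint pieces (area 16, area 3.1667).

2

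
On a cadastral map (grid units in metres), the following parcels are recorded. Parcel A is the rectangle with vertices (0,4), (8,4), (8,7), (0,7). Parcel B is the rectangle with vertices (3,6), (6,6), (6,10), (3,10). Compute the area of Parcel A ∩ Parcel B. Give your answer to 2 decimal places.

|Parcel A∩Parcel B|: x∈[3,6], y∈[6,7] → 3·1 = 3.

3.00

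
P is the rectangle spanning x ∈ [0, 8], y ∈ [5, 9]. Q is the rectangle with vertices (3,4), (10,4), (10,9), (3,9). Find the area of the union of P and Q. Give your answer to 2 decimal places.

47.00

By inclusion–exclusion:
Individual areas: |P| = 32, |Q| = 35.
|P∩Q|: x∈[3,8], y∈[5,9] → 5·4 = 20.
|P ∪ Q| = 67 − 20 = 47.00.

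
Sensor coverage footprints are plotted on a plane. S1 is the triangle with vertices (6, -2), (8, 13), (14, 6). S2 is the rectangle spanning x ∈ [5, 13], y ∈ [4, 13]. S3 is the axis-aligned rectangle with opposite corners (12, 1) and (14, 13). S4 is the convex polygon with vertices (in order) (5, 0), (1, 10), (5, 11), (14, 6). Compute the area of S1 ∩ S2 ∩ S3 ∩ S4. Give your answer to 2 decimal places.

1.83

The intersection is the polygon with vertices (13,5.333), (12,4.667), (12,7.111), (13,6.556).
By the shoelace formula its area is 1.83.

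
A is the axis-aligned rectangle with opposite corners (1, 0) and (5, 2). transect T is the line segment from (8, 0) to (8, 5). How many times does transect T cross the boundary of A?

0

The segment lies entirely outside A and never meets its boundary.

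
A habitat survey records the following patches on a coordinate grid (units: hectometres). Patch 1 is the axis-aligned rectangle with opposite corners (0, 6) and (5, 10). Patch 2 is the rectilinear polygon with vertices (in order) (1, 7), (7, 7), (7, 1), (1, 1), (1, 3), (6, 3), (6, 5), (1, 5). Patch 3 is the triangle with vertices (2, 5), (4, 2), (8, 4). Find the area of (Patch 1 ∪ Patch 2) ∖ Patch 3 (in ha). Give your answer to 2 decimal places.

39.67

|Patch 1 ∪ Patch 2| = 42.
|(Patch 1 ∪ Patch 2) ∩ Patch 3| = 2.3333.
|(Patch 1 ∪ Patch 2) ∖ Patch 3| = 42 − 2.3333 = 39.67.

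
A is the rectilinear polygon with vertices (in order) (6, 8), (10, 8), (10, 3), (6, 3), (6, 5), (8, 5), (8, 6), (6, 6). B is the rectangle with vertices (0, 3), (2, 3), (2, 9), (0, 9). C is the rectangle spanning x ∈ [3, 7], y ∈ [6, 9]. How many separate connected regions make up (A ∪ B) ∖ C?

(A ∪ B) ∖ C splits into 2 disjoint pieces (area 16, area 12).

2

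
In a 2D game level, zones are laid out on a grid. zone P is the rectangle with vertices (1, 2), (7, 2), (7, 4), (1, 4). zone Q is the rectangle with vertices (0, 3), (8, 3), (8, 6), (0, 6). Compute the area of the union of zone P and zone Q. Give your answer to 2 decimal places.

30.00

By inclusion–exclusion:
Individual areas: |zone P| = 12, |zone Q| = 24.
|zone P∩zone Q|: x∈[1,7], y∈[3,4] → 6·1 = 6.
|zone P ∪ zone Q| = 36 − 6 = 30.00.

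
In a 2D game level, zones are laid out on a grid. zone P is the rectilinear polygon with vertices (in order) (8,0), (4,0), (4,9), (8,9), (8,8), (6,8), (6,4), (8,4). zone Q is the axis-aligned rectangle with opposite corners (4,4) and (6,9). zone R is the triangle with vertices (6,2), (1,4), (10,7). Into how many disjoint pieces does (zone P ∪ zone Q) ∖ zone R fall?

2

(zone P ∪ zone Q) ∖ zone R splits into 2 disjoint pieces (area 11.2, area 9.3333).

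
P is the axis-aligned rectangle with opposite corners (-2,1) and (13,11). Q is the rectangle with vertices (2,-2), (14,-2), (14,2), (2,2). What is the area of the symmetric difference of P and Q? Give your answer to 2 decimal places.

|P∩Q|: x∈[2,13], y∈[1,2] → 11·1 = 11.
|P △ Q| = |P| + |Q| − 2·|P∩Q| = 150 + 48 − 22 = 176.00.

176.00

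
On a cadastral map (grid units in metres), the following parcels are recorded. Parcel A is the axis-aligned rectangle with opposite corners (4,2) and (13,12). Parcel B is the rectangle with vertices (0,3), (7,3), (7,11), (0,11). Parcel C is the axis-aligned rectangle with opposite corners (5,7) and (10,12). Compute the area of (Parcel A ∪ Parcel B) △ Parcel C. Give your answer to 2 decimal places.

|Parcel A ∪ Parcel B| = 122.
|(Parcel A ∪ Parcel B) ∩ Parcel C| = 25.
|(Parcel A ∪ Parcel B) △ Parcel C| = 122 + 25 − 50 = 97.00.

97.00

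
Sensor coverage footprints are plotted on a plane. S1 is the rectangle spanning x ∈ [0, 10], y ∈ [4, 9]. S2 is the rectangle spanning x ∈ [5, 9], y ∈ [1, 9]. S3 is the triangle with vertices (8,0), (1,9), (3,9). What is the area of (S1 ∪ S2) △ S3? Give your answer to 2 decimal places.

|S1 ∪ S2| = 62.
|(S1 ∪ S2) ∩ S3| = 8.881.
|(S1 ∪ S2) △ S3| = 62 + 9 − 17.7619 = 53.24.

53.24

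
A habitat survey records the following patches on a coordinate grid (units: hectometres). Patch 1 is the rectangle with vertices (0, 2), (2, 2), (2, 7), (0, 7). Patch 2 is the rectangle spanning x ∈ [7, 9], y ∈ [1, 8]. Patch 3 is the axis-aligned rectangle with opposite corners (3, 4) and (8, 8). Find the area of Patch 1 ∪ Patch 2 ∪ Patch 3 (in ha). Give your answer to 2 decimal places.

40.00

By inclusion–exclusion:
Individual areas: |Patch 1| = 10, |Patch 2| = 14, |Patch 3| = 20.
|Patch 1∩Patch 2| = 0 (no overlap).
|Patch 1∩Patch 3| = 0 (no overlap).
|Patch 2∩Patch 3|: x∈[7,8], y∈[4,8] → 1·4 = 4.
|Patch 1∩Patch 2∩Patch 3| = 0.
|Patch 1 ∪ Patch 2 ∪ Patch 3| = 44 − 4 + 0 = 40.00.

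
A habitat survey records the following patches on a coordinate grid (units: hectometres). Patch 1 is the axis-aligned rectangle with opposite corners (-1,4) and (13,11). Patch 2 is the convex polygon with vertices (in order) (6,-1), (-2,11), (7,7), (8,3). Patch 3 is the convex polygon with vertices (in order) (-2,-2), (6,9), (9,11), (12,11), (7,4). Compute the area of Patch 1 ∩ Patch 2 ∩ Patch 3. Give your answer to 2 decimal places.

The intersection is the polygon with vertices (7,7), (7.556,4.778), (7,4), (2.667,4), (2.522,4.217), (5.145,7.824).
By the shoelace formula its area is 12.45.

12.45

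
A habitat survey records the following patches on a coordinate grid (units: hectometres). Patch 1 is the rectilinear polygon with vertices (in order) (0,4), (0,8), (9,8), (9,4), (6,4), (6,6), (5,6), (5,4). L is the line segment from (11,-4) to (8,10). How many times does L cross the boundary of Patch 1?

2

The segment meets the boundary at (8.429,8), (9,5.333).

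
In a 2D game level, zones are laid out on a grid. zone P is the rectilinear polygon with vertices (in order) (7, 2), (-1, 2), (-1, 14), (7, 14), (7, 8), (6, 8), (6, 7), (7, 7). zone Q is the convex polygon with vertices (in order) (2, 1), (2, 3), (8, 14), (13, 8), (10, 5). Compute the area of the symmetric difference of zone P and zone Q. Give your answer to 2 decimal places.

|zone P| = 95, |zone Q| = 62.5, |zone P∩zone Q| = 24.6667.
|zone P △ zone Q| = |zone P| + |zone Q| − 2·|zone P∩zone Q| = 95 + 62.5 − 49.3333 = 108.17.

108.17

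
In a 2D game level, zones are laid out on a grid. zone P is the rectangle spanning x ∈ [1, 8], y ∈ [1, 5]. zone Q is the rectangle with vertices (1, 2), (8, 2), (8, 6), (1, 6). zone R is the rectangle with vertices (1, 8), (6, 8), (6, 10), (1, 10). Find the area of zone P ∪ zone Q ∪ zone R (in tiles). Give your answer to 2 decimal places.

45.00

By inclusion–exclusion:
Individual areas: |zone P| = 28, |zone Q| = 28, |zone R| = 10.
|zone P∩zone Q|: x∈[1,8], y∈[2,5] → 7·3 = 21.
|zone P∩zone R| = 0 (no overlap).
|zone Q∩zone R| = 0 (no overlap).
|zone P∩zone Q∩zone R| = 0.
|zone P ∪ zone Q ∪ zone R| = 66 − 21 + 0 = 45.00.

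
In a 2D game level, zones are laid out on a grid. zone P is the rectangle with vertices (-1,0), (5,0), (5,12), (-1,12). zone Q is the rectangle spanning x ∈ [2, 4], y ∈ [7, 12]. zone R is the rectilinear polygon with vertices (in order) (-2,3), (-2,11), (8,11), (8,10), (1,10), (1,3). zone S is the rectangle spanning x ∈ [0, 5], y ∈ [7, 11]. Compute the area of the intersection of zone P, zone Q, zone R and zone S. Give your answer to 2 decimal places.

The intersection is the polygon with vertices (2,10), (2,11), (4,11), (4,10).
By the shoelace formula its area is 2.00.

2.00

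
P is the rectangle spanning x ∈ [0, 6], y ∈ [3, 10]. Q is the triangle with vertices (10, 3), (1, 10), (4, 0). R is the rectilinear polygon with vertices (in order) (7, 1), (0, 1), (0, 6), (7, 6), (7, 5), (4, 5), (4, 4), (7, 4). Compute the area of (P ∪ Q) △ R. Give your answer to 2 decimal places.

|P ∪ Q| = 58.5722.
|(P ∪ Q) ∩ R| = 24.6643.
|(P ∪ Q) △ R| = 58.5722 + 32 − 49.3286 = 41.24.

41.24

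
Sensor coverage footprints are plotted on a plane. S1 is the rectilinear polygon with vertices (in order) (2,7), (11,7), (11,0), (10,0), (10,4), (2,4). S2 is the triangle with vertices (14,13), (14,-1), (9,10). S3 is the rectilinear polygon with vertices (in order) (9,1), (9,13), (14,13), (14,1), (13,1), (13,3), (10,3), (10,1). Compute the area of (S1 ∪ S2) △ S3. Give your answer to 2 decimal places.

39.74

|S1 ∪ S2| = 65.5545.
|(S1 ∪ S2) ∩ S3| = 39.9091.
|(S1 ∪ S2) △ S3| = 65.5545 + 54 − 79.8182 = 39.74.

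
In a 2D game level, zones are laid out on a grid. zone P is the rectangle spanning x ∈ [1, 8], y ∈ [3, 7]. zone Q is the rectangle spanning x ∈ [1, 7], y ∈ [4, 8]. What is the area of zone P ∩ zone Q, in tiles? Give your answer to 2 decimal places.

|zone P∩zone Q|: x∈[1,7], y∈[4,7] → 6·3 = 18.

18.00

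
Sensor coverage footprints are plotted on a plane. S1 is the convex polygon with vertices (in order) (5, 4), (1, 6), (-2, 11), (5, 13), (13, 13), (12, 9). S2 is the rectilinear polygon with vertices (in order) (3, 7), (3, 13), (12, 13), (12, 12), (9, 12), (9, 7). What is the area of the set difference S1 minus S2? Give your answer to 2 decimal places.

47.57

|S1| = 86, |S1∩S2| = 38.4286.
|S1 ∖ S2| = |S1| − |S1∩S2| = 86 − 38.4286 = 47.57.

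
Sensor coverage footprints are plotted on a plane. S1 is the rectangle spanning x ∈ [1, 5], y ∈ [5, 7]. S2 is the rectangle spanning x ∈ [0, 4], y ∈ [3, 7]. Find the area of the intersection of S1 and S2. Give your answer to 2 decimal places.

|S1∩S2|: x∈[1,4], y∈[5,7] → 3·2 = 6.

6.00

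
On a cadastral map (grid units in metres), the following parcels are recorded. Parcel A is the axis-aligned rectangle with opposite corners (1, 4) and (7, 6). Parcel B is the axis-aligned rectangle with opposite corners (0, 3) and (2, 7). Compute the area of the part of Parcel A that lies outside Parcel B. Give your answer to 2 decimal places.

10.00

|Parcel A∩Parcel B|: x∈[1,2], y∈[4,6] → 1·2 = 2.
|Parcel A| = 12.
|Parcel A ∖ Parcel B| = |Parcel A| − |Parcel A∩Parcel B| = 12 − 2 = 10.00.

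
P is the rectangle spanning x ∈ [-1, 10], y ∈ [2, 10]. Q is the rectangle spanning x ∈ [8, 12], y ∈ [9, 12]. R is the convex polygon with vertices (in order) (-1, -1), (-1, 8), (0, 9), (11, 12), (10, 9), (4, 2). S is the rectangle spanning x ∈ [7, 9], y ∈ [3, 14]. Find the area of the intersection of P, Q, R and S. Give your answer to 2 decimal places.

The intersection is the polygon with vertices (8,9), (8,10), (9,10), (9,9).
By the shoelace formula its area is 1.00.

1.00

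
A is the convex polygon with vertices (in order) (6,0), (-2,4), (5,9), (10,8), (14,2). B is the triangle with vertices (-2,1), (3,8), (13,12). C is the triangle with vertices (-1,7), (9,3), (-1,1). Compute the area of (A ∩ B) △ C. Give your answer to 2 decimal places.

36.17

|A ∩ B| = 16.996.
|(A ∩ B) ∩ C| = 5.4126.
|(A ∩ B) △ C| = 16.996 + 30 − 10.8252 = 36.17.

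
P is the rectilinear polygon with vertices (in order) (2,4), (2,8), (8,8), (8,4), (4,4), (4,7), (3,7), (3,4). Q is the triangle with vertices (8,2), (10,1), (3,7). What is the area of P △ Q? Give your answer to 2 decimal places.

|P| = 21, |Q| = 2.5, |P∩Q| = 0.6786.
|P △ Q| = |P| + |Q| − 2·|P∩Q| = 21 + 2.5 − 1.3571 = 22.14.

22.14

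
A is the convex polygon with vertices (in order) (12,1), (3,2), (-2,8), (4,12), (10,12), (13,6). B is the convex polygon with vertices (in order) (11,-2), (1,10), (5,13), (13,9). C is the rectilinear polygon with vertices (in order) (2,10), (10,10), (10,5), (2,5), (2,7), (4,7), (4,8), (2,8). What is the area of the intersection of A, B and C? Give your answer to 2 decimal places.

33.07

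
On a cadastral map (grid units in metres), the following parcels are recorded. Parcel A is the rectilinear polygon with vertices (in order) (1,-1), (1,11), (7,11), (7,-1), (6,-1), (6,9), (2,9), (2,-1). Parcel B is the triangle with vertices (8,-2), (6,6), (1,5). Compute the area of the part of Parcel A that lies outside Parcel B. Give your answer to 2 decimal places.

26.90

|Parcel A| = 32, |Parcel A∩Parcel B| = 5.1.
|Parcel A ∖ Parcel B| = |Parcel A| − |Parcel A∩Parcel B| = 32 − 5.1 = 26.90.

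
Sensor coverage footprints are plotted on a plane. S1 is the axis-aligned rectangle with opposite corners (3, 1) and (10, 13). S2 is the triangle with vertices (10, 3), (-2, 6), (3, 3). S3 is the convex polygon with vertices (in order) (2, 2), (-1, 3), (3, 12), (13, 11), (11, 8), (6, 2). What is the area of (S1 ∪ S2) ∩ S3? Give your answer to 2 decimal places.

61.65

|S1 ∪ S2| = 88.375.
|(S1 ∪ S2) ∩ S3| = 61.65.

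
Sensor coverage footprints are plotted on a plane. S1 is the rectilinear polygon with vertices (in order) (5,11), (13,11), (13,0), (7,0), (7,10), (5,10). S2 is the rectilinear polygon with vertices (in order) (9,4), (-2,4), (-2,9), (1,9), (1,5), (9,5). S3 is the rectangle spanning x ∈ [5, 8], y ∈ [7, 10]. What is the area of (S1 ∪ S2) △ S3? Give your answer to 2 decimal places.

|S1 ∪ S2| = 89.
|(S1 ∪ S2) ∩ S3| = 3.
|(S1 ∪ S2) △ S3| = 89 + 9 − 6 = 92.00.

92.00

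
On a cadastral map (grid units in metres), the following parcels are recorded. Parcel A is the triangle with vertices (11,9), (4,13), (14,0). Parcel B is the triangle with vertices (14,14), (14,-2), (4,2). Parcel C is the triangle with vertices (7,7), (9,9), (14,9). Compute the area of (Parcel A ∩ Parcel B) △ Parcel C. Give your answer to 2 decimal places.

|Parcel A ∩ Parcel B| = 15.5468.
|(Parcel A ∩ Parcel B) ∩ Parcel C| = 2.0813.
|(Parcel A ∩ Parcel B) △ Parcel C| = 15.5468 + 5 − 4.1626 = 16.38.

16.38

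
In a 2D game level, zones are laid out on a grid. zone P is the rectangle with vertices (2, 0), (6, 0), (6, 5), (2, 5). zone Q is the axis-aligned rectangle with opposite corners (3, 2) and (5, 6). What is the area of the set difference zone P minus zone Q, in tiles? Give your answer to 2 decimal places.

|zone P∩zone Q|: x∈[3,5], y∈[2,5] → 2·3 = 6.
|zone P| = 20.
|zone P ∖ zone Q| = |zone P| − |zone P∩zone Q| = 20 − 6 = 14.00.

14.00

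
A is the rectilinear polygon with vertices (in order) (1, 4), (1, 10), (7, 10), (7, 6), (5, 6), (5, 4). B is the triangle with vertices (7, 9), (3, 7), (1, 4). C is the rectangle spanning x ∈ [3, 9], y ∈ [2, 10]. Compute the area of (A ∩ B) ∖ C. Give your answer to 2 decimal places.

1.33

|A ∩ B| = 4.
|(A ∩ B) ∩ C| = 2.6667.
|(A ∩ B) ∖ C| = 4 − 2.6667 = 1.33.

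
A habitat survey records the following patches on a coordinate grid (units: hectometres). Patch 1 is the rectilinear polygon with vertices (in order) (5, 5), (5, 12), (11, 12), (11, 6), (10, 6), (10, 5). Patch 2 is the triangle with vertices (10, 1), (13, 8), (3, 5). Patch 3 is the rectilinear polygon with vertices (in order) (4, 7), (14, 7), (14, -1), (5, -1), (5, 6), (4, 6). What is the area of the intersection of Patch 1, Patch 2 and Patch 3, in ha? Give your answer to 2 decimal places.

The intersection is the polygon with vertices (9.667,7), (11,7), (11,6), (10,6), (10,5), (5,5), (5,5.6).
By the shoelace formula its area is 7.73.

7.73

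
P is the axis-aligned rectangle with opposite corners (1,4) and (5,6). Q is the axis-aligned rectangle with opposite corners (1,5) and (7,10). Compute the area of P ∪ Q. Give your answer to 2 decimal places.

By inclusion–exclusion:
Individual areas: |P| = 8, |Q| = 30.
|P∩Q|: x∈[1,5], y∈[5,6] → 4·1 = 4.
|P ∪ Q| = 38 − 4 = 34.00.

34.00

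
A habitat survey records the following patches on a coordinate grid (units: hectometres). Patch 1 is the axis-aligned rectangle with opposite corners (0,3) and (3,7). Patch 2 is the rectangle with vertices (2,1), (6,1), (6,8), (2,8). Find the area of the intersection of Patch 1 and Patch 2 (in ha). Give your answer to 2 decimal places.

4.00

|Patch 1∩Patch 2|: x∈[2,3], y∈[3,7] → 1·4 = 4.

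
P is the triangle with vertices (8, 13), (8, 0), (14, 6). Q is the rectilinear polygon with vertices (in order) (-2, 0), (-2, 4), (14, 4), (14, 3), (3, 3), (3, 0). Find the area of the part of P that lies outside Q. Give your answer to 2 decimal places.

|P| = 39, |P∩Q| = 3.5.
|P ∖ Q| = |P| − |P∩Q| = 39 − 3.5 = 35.50.

35.50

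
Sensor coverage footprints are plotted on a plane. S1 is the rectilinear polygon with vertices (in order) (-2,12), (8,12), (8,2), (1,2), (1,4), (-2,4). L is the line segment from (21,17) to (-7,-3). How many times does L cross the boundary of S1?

The segment meets the boundary at (1,2.714), (8,7.714).

2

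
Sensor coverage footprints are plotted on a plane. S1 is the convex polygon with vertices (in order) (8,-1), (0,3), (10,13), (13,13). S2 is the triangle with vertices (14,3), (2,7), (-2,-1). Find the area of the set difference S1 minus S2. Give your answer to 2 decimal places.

46.15

|S1| = 81, |S1∩S2| = 34.8525.
|S1 ∖ S2| = |S1| − |S1∩S2| = 81 − 34.8525 = 46.15.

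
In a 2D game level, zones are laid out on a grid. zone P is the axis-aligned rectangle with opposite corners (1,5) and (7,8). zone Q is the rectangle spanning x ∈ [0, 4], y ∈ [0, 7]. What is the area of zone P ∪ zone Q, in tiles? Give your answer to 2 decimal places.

40.00

By inclusion–exclusion:
Individual areas: |zone P| = 18, |zone Q| = 28.
|zone P∩zone Q|: x∈[1,4], y∈[5,7] → 3·2 = 6.
|zone P ∪ zone Q| = 46 − 6 = 40.00.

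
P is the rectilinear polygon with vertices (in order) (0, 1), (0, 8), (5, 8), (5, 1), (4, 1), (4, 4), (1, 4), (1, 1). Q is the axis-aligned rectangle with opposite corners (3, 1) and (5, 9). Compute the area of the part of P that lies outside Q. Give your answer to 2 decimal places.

|P| = 26, |P∩Q| = 11.
|P ∖ Q| = |P| − |P∩Q| = 26 − 11 = 15.00.

15.00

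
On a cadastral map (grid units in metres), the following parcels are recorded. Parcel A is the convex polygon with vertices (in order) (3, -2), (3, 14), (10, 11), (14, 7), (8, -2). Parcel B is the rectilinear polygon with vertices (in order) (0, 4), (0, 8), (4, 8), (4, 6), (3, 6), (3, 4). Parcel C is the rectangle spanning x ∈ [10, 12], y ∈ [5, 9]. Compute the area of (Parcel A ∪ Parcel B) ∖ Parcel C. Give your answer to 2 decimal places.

|Parcel A ∪ Parcel B| = 130.5.
|(Parcel A ∪ Parcel B) ∩ Parcel C| = 8.
|(Parcel A ∪ Parcel B) ∖ Parcel C| = 130.5 − 8 = 122.50.

122.50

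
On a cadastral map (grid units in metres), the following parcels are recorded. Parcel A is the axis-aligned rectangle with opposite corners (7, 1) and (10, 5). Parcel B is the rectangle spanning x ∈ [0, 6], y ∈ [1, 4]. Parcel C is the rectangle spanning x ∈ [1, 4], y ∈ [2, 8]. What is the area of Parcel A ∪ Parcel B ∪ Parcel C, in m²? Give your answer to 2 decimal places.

42.00

By inclusion–exclusion:
Individual areas: |Parcel A| = 12, |Parcel B| = 18, |Parcel C| = 18.
|Parcel A∩Parcel B| = 0 (no overlap).
|Parcel A∩Parcel C| = 0 (no overlap).
|Parcel B∩Parcel C|: x∈[1,4], y∈[2,4] → 3·2 = 6.
|Parcel A∩Parcel B∩Parcel C| = 0.
|Parcel A ∪ Parcel B ∪ Parcel C| = 48 − 6 + 0 = 42.00.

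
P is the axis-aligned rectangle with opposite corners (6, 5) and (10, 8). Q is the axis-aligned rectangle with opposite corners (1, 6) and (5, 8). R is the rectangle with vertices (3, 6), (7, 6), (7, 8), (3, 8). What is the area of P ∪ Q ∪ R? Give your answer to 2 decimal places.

By inclusion–exclusion:
Individual areas: |P| = 12, |Q| = 8, |R| = 8.
|P∩Q| = 0 (no overlap).
|P∩R|: x∈[6,7], y∈[6,8] → 1·2 = 2.
|Q∩R|: x∈[3,5], y∈[6,8] → 2·2 = 4.
|P∩Q∩R| = 0.
|P ∪ Q ∪ R| = 28 − 6 + 0 = 22.00.

22.00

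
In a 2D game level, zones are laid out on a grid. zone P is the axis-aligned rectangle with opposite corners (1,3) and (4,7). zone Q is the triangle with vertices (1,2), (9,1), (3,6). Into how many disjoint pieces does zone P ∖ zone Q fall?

zone P ∖ zone Q is a single connected region.

1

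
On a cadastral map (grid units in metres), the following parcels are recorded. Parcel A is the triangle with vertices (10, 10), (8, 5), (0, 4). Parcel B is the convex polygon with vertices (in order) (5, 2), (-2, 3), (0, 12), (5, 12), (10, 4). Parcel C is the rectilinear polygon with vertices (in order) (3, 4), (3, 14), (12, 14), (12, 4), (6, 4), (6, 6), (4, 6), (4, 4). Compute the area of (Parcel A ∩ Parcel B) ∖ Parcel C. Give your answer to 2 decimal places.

4.89

|Parcel A ∩ Parcel B| = 15.2084.
|(Parcel A ∩ Parcel B) ∩ Parcel C| = 10.3209.
|(Parcel A ∩ Parcel B) ∖ Parcel C| = 15.2084 − 10.3209 = 4.89.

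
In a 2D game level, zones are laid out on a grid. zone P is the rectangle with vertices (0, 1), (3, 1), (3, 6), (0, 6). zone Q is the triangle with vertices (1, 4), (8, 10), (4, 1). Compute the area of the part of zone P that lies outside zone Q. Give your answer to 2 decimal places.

|zone P| = 15, |zone P∩zone Q| = 3.7143.
|zone P ∖ zone Q| = |zone P| − |zone P∩zone Q| = 15 − 3.7143 = 11.29.

11.29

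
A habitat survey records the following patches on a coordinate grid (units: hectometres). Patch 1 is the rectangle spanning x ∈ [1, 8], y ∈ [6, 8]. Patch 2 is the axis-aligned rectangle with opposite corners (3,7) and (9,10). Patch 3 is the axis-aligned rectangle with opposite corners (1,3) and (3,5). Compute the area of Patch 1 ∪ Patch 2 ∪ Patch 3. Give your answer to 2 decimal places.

31.00

By inclusion–exclusion:
Individual areas: |Patch 1| = 14, |Patch 2| = 18, |Patch 3| = 4.
|Patch 1∩Patch 2|: x∈[3,8], y∈[7,8] → 5·1 = 5.
|Patch 1∩Patch 3| = 0 (no overlap).
|Patch 2∩Patch 3| = 0 (no overlap).
|Patch 1∩Patch 2∩Patch 3| = 0.
|Patch 1 ∪ Patch 2 ∪ Patch 3| = 36 − 5 + 0 = 31.00.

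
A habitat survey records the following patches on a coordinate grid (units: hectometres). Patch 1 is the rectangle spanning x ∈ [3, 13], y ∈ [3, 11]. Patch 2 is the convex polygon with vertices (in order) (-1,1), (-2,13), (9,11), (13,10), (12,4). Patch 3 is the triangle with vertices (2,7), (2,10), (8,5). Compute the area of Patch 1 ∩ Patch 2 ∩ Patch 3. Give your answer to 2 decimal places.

6.25

The intersection is the polygon with vertices (3,9.167), (8,5), (3,6.667).
By the shoelace formula its area is 6.25.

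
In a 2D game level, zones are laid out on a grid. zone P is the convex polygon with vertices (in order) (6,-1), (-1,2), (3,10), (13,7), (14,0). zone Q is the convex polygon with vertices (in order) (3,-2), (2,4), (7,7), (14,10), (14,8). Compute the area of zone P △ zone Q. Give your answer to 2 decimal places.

|zone P| = 113, |zone Q| = 53, |zone P∩zone Q| = 43.8036.
|zone P △ zone Q| = |zone P| + |zone Q| − 2·|zone P∩zone Q| = 113 + 53 − 87.6073 = 78.39.

78.39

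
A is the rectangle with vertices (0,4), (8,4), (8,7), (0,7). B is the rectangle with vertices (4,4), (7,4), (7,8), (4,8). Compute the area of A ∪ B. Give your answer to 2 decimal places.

27.00

By inclusion–exclusion:
Individual areas: |A| = 24, |B| = 12.
|A∩B|: x∈[4,7], y∈[4,7] → 3·3 = 9.
|A ∪ B| = 36 − 9 = 27.00.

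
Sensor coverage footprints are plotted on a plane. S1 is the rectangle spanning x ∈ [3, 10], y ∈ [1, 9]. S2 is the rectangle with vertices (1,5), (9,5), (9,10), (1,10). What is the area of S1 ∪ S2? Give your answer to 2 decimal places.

By inclusion–exclusion:
Individual areas: |S1| = 56, |S2| = 40.
|S1∩S2|: x∈[3,9], y∈[5,9] → 6·4 = 24.
|S1 ∪ S2| = 96 − 24 = 72.00.

72.00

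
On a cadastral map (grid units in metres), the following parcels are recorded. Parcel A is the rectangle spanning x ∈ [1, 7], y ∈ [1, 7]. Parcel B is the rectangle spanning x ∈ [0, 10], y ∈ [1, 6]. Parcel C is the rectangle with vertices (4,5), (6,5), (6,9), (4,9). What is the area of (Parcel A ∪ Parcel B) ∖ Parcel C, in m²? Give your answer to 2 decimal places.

52.00

|Parcel A ∪ Parcel B| = 56.
|(Parcel A ∪ Parcel B) ∩ Parcel C| = 4.
|(Parcel A ∪ Parcel B) ∖ Parcel C| = 56 − 4 = 52.00.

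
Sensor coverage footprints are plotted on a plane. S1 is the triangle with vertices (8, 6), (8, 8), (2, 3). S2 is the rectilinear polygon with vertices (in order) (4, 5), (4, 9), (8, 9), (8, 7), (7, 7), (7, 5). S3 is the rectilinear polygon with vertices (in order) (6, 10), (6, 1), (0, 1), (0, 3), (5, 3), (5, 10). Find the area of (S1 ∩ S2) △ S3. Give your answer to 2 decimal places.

|S1 ∩ S2| = 3.15.
|(S1 ∩ S2) ∩ S3| = 0.9167.
|(S1 ∩ S2) △ S3| = 3.15 + 19 − 1.8333 = 20.32.

20.32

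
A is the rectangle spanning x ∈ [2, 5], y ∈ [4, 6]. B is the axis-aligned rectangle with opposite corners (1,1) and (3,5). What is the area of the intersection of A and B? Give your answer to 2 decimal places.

1.00

|A∩B|: x∈[2,3], y∈[4,5] → 1·1 = 1.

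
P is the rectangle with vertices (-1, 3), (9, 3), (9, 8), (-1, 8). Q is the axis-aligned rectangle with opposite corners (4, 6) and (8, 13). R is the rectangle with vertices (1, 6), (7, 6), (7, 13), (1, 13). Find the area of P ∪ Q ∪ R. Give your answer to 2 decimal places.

By inclusion–exclusion:
Individual areas: |P| = 50, |Q| = 28, |R| = 42.
|P∩Q|: x∈[4,8], y∈[6,8] → 4·2 = 8.
|P∩R|: x∈[1,7], y∈[6,8] → 6·2 = 12.
|Q∩R|: x∈[4,7], y∈[6,13] → 3·7 = 21.
|P∩Q∩R| = 6.
|P ∪ Q ∪ R| = 120 − 41 + 6 = 85.00.

85.00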